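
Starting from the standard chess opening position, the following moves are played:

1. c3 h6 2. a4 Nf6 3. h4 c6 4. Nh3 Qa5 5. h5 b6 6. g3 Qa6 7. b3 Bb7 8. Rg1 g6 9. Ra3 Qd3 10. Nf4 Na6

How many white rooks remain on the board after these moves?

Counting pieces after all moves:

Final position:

  a b c d e f g h
  ─────────────────
8│♜ · · · ♚ ♝ · ♜│8
7│♟ ♝ · ♟ ♟ ♟ · ·│7
6│♞ ♟ ♟ · · ♞ ♟ ♟│6
5│· · · · · · · ♙│5
4│♙ · · · · ♘ · ·│4
3│♖ ♙ ♙ ♛ · · ♙ ·│3
2│· · · ♙ ♙ ♙ · ·│2
1│· ♘ ♗ ♕ ♔ ♗ ♖ ·│1
  ─────────────────
  a b c d e f g h


2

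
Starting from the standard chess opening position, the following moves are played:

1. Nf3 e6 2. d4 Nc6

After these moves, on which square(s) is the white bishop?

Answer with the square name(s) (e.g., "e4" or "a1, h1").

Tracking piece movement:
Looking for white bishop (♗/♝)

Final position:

  a b c d e f g h
  ─────────────────
8│♜ · ♝ ♛ ♚ ♝ ♞ ♜│8
7│♟ ♟ ♟ ♟ · ♟ ♟ ♟│7
6│· · ♞ · ♟ · · ·│6
5│· · · · · · · ·│5
4│· · · ♙ · · · ·│4
3│· · · · · ♘ · ·│3
2│♙ ♙ ♙ · ♙ ♙ ♙ ♙│2
1│♖ ♘ ♗ ♕ ♔ ♗ · ♖│1
  ─────────────────
  a b c d e f g h


c1, f1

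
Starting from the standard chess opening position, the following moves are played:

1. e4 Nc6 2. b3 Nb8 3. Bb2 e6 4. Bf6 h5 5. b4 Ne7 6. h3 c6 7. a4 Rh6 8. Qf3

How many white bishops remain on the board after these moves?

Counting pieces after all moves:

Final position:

  a b c d e f g h
  ─────────────────
8│♜ ♞ ♝ ♛ ♚ ♝ · ·│8
7│♟ ♟ · ♟ ♞ ♟ ♟ ·│7
6│· · ♟ · ♟ ♗ · ♜│6
5│· · · · · · · ♟│5
4│♙ ♙ · · ♙ · · ·│4
3│· · · · · ♕ · ♙│3
2│· · ♙ ♙ · ♙ ♙ ·│2
1│♖ ♘ · · ♔ ♗ ♘ ♖│1
  ─────────────────
  a b c d e f g h


2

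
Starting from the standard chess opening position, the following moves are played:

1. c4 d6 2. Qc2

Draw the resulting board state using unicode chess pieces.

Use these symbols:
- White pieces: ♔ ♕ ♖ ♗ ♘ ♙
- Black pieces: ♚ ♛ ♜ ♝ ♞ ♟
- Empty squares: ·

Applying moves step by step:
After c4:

♜ ♞ ♝ ♛ ♚ ♝ ♞ ♜
♟ ♟ ♟ ♟ ♟ ♟ ♟ ♟
· · · · · · · ·
· · · · · · · ·
· · ♙ · · · · ·
· · · · · · · ·
♙ ♙ · ♙ ♙ ♙ ♙ ♙
♖ ♘ ♗ ♕ ♔ ♗ ♘ ♖


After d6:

♜ ♞ ♝ ♛ ♚ ♝ ♞ ♜
♟ ♟ ♟ · ♟ ♟ ♟ ♟
· · · ♟ · · · ·
· · · · · · · ·
· · ♙ · · · · ·
· · · · · · · ·
♙ ♙ · ♙ ♙ ♙ ♙ ♙
♖ ♘ ♗ ♕ ♔ ♗ ♘ ♖


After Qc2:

♜ ♞ ♝ ♛ ♚ ♝ ♞ ♜
♟ ♟ ♟ · ♟ ♟ ♟ ♟
· · · ♟ · · · ·
· · · · · · · ·
· · ♙ · · · · ·
· · · · · · · ·
♙ ♙ ♕ ♙ ♙ ♙ ♙ ♙
♖ ♘ ♗ · ♔ ♗ ♘ ♖



  a b c d e f g h
  ─────────────────
8│♜ ♞ ♝ ♛ ♚ ♝ ♞ ♜│8
7│♟ ♟ ♟ · ♟ ♟ ♟ ♟│7
6│· · · ♟ · · · ·│6
5│· · · · · · · ·│5
4│· · ♙ · · · · ·│4
3│· · · · · · · ·│3
2│♙ ♙ ♕ ♙ ♙ ♙ ♙ ♙│2
1│♖ ♘ ♗ · ♔ ♗ ♘ ♖│1
  ─────────────────
  a b c d e f g h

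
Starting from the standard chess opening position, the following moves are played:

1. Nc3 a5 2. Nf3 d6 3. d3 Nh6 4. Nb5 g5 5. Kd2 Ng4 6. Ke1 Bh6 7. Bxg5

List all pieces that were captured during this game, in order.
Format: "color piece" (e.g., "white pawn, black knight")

Tracking captures:
  Bxg5: captured black pawn

black pawn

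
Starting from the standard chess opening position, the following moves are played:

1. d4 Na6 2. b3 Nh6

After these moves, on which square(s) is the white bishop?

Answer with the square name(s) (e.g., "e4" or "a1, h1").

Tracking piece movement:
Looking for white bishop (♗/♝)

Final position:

  a b c d e f g h
  ─────────────────
8│♜ · ♝ ♛ ♚ ♝ · ♜│8
7│♟ ♟ ♟ ♟ ♟ ♟ ♟ ♟│7
6│♞ · · · · · · ♞│6
5│· · · · · · · ·│5
4│· · · ♙ · · · ·│4
3│· ♙ · · · · · ·│3
2│♙ · ♙ · ♙ ♙ ♙ ♙│2
1│♖ ♘ ♗ ♕ ♔ ♗ ♘ ♖│1
  ─────────────────
  a b c d e f g h


c1, f1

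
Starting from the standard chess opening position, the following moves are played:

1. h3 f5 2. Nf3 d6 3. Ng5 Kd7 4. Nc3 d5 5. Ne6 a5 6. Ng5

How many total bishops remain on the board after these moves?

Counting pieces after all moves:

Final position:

  a b c d e f g h
  ─────────────────
8│♜ ♞ ♝ ♛ · ♝ ♞ ♜│8
7│· ♟ ♟ ♚ ♟ · ♟ ♟│7
6│· · · · · · · ·│6
5│♟ · · ♟ · ♟ ♘ ·│5
4│· · · · · · · ·│4
3│· · ♘ · · · · ♙│3
2│♙ ♙ ♙ ♙ ♙ ♙ ♙ ·│2
1│♖ · ♗ ♕ ♔ ♗ · ♖│1
  ─────────────────
  a b c d e f g h


4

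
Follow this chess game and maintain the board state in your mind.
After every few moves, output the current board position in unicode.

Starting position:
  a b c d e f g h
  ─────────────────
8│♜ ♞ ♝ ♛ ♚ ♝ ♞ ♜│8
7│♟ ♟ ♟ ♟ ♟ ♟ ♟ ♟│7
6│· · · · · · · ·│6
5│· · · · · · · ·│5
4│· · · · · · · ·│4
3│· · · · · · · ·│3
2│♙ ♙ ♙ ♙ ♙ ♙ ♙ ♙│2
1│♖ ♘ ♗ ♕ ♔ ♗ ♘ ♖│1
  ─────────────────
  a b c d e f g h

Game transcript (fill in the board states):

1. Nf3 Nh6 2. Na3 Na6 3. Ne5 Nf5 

  a b c d e f g h
  ─────────────────
8│♜ · ♝ ♛ ♚ ♝ · ♜│8
7│♟ ♟ ♟ ♟ ♟ ♟ ♟ ♟│7
6│♞ · · · · · · ·│6
5│· · · · ♘ ♞ · ·│5
4│· · · · · · · ·│4
3│♘ · · · · · · ·│3
2│♙ ♙ ♙ ♙ ♙ ♙ ♙ ♙│2
1│♖ · ♗ ♕ ♔ ♗ · ♖│1
  ─────────────────
  a b c d e f g h

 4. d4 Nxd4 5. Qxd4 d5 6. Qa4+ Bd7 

  a b c d e f g h
  ─────────────────
8│♜ · · ♛ ♚ ♝ · ♜│8
7│♟ ♟ ♟ ♝ ♟ ♟ ♟ ♟│7
6│♞ · · · · · · ·│6
5│· · · ♟ ♘ · · ·│5
4│♕ · · · · · · ·│4
3│♘ · · · · · · ·│3
2│♙ ♙ ♙ · ♙ ♙ ♙ ♙│2
1│♖ · ♗ · ♔ ♗ · ♖│1
  ─────────────────
  a b c d e f g h

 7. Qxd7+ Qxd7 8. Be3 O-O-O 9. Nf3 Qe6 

  a b c d e f g h
  ─────────────────
8│· · ♚ ♜ · ♝ · ♜│8
7│♟ ♟ ♟ · ♟ ♟ ♟ ♟│7
6│♞ · · · ♛ · · ·│6
5│· · · ♟ · · · ·│5
4│· · · · · · · ·│4
3│♘ · · · ♗ ♘ · ·│3
2│♙ ♙ ♙ · ♙ ♙ ♙ ♙│2
1│♖ · · · ♔ ♗ · ♖│1
  ─────────────────
  a b c d e f g h

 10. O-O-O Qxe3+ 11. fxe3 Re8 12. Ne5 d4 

  a b c d e f g h
  ─────────────────
8│· · ♚ · ♜ ♝ · ♜│8
7│♟ ♟ ♟ · ♟ ♟ ♟ ♟│7
6│♞ · · · · · · ·│6
5│· · · · ♘ · · ·│5
4│· · · ♟ · · · ·│4
3│♘ · · · ♙ · · ·│3
2│♙ ♙ ♙ · ♙ · ♙ ♙│2
1│· · ♔ ♖ · ♗ · ♖│1
  ─────────────────
  a b c d e f g h

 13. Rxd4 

  a b c d e f g h
  ─────────────────
8│· · ♚ · ♜ ♝ · ♜│8
7│♟ ♟ ♟ · ♟ ♟ ♟ ♟│7
6│♞ · · · · · · ·│6
5│· · · · ♘ · · ·│5
4│· · · ♖ · · · ·│4
3│♘ · · · ♙ · · ·│3
2│♙ ♙ ♙ · ♙ · ♙ ♙│2
1│· · ♔ · · ♗ · ♖│1
  ─────────────────
  a b c d e f g h


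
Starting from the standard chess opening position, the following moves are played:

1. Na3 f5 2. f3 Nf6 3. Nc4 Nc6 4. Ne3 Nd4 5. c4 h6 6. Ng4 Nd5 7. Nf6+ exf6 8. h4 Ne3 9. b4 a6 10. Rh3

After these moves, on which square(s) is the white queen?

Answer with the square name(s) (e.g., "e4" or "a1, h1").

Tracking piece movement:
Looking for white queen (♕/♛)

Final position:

  a b c d e f g h
  ─────────────────
8│♜ · ♝ ♛ ♚ ♝ · ♜│8
7│· ♟ ♟ ♟ · · ♟ ·│7
6│♟ · · · · ♟ · ♟│6
5│· · · · · ♟ · ·│5
4│· ♙ ♙ ♞ · · · ♙│4
3│· · · · ♞ ♙ · ♖│3
2│♙ · · ♙ ♙ · ♙ ·│2
1│♖ · ♗ ♕ ♔ ♗ ♘ ·│1
  ─────────────────
  a b c d e f g h


d1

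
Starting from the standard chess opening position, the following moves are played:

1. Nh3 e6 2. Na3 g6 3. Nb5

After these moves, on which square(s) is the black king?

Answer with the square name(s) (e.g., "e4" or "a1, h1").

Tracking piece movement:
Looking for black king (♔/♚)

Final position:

  a b c d e f g h
  ─────────────────
8│♜ ♞ ♝ ♛ ♚ ♝ ♞ ♜│8
7│♟ ♟ ♟ ♟ · ♟ · ♟│7
6│· · · · ♟ · ♟ ·│6
5│· ♘ · · · · · ·│5
4│· · · · · · · ·│4
3│· · · · · · · ♘│3
2│♙ ♙ ♙ ♙ ♙ ♙ ♙ ♙│2
1│♖ · ♗ ♕ ♔ ♗ · ♖│1
  ─────────────────
  a b c d e f g h


e8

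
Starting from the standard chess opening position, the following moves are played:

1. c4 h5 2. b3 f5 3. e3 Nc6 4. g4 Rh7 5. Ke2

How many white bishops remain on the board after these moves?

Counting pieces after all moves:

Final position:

  a b c d e f g h
  ─────────────────
8│♜ · ♝ ♛ ♚ ♝ ♞ ·│8
7│♟ ♟ ♟ ♟ ♟ · ♟ ♜│7
6│· · ♞ · · · · ·│6
5│· · · · · ♟ · ♟│5
4│· · ♙ · · · ♙ ·│4
3│· ♙ · · ♙ · · ·│3
2│♙ · · ♙ ♔ ♙ · ♙│2
1│♖ ♘ ♗ ♕ · ♗ ♘ ♖│1
  ─────────────────
  a b c d e f g h


2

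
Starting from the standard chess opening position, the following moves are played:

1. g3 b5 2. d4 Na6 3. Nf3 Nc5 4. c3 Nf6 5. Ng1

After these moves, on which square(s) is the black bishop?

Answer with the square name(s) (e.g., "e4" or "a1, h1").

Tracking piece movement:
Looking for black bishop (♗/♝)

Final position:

  a b c d e f g h
  ─────────────────
8│♜ · ♝ ♛ ♚ ♝ · ♜│8
7│♟ · ♟ ♟ ♟ ♟ ♟ ♟│7
6│· · · · · ♞ · ·│6
5│· ♟ ♞ · · · · ·│5
4│· · · ♙ · · · ·│4
3│· · ♙ · · · ♙ ·│3
2│♙ ♙ · · ♙ ♙ · ♙│2
1│♖ ♘ ♗ ♕ ♔ ♗ ♘ ♖│1
  ─────────────────
  a b c d e f g h


c8, f8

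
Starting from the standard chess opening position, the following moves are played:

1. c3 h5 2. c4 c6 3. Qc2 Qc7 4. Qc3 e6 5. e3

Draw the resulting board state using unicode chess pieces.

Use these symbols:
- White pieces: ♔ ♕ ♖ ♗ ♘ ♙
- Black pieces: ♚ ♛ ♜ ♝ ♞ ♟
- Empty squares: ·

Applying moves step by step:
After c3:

♜ ♞ ♝ ♛ ♚ ♝ ♞ ♜
♟ ♟ ♟ ♟ ♟ ♟ ♟ ♟
· · · · · · · ·
· · · · · · · ·
· · · · · · · ·
· · ♙ · · · · ·
♙ ♙ · ♙ ♙ ♙ ♙ ♙
♖ ♘ ♗ ♕ ♔ ♗ ♘ ♖


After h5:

♜ ♞ ♝ ♛ ♚ ♝ ♞ ♜
♟ ♟ ♟ ♟ ♟ ♟ ♟ ·
· · · · · · · ·
· · · · · · · ♟
· · · · · · · ·
· · ♙ · · · · ·
♙ ♙ · ♙ ♙ ♙ ♙ ♙
♖ ♘ ♗ ♕ ♔ ♗ ♘ ♖


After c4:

♜ ♞ ♝ ♛ ♚ ♝ ♞ ♜
♟ ♟ ♟ ♟ ♟ ♟ ♟ ·
· · · · · · · ·
· · · · · · · ♟
· · ♙ · · · · ·
· · · · · · · ·
♙ ♙ · ♙ ♙ ♙ ♙ ♙
♖ ♘ ♗ ♕ ♔ ♗ ♘ ♖


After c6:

♜ ♞ ♝ ♛ ♚ ♝ ♞ ♜
♟ ♟ · ♟ ♟ ♟ ♟ ·
· · ♟ · · · · ·
· · · · · · · ♟
· · ♙ · · · · ·
· · · · · · · ·
♙ ♙ · ♙ ♙ ♙ ♙ ♙
♖ ♘ ♗ ♕ ♔ ♗ ♘ ♖


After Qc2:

♜ ♞ ♝ ♛ ♚ ♝ ♞ ♜
♟ ♟ · ♟ ♟ ♟ ♟ ·
· · ♟ · · · · ·
· · · · · · · ♟
· · ♙ · · · · ·
· · · · · · · ·
♙ ♙ ♕ ♙ ♙ ♙ ♙ ♙
♖ ♘ ♗ · ♔ ♗ ♘ ♖


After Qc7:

♜ ♞ ♝ · ♚ ♝ ♞ ♜
♟ ♟ ♛ ♟ ♟ ♟ ♟ ·
· · ♟ · · · · ·
· · · · · · · ♟
· · ♙ · · · · ·
· · · · · · · ·
♙ ♙ ♕ ♙ ♙ ♙ ♙ ♙
♖ ♘ ♗ · ♔ ♗ ♘ ♖


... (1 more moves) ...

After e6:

♜ ♞ ♝ · ♚ ♝ ♞ ♜
♟ ♟ ♛ ♟ · ♟ ♟ ·
· · ♟ · ♟ · · ·
· · · · · · · ♟
· · ♙ · · · · ·
· · ♕ · · · · ·
♙ ♙ · ♙ ♙ ♙ ♙ ♙
♖ ♘ ♗ · ♔ ♗ ♘ ♖


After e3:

♜ ♞ ♝ · ♚ ♝ ♞ ♜
♟ ♟ ♛ ♟ · ♟ ♟ ·
· · ♟ · ♟ · · ·
· · · · · · · ♟
· · ♙ · · · · ·
· · ♕ · ♙ · · ·
♙ ♙ · ♙ · ♙ ♙ ♙
♖ ♘ ♗ · ♔ ♗ ♘ ♖



  a b c d e f g h
  ─────────────────
8│♜ ♞ ♝ · ♚ ♝ ♞ ♜│8
7│♟ ♟ ♛ ♟ · ♟ ♟ ·│7
6│· · ♟ · ♟ · · ·│6
5│· · · · · · · ♟│5
4│· · ♙ · · · · ·│4
3│· · ♕ · ♙ · · ·│3
2│♙ ♙ · ♙ · ♙ ♙ ♙│2
1│♖ ♘ ♗ · ♔ ♗ ♘ ♖│1
  ─────────────────
  a b c d e f g h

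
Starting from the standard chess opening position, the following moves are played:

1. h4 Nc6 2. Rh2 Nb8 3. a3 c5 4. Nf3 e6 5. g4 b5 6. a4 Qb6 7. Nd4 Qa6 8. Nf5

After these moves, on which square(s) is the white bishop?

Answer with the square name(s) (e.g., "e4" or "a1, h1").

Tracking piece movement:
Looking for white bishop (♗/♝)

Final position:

  a b c d e f g h
  ─────────────────
8│♜ ♞ ♝ · ♚ ♝ ♞ ♜│8
7│♟ · · ♟ · ♟ ♟ ♟│7
6│♛ · · · ♟ · · ·│6
5│· ♟ ♟ · · ♘ · ·│5
4│♙ · · · · · ♙ ♙│4
3│· · · · · · · ·│3
2│· ♙ ♙ ♙ ♙ ♙ · ♖│2
1│♖ ♘ ♗ ♕ ♔ ♗ · ·│1
  ─────────────────
  a b c d e f g h


c1, f1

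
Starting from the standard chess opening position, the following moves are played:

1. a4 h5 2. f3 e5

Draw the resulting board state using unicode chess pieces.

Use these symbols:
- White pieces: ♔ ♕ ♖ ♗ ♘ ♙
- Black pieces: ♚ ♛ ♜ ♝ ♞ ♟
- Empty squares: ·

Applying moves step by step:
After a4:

♜ ♞ ♝ ♛ ♚ ♝ ♞ ♜
♟ ♟ ♟ ♟ ♟ ♟ ♟ ♟
· · · · · · · ·
· · · · · · · ·
♙ · · · · · · ·
· · · · · · · ·
· ♙ ♙ ♙ ♙ ♙ ♙ ♙
♖ ♘ ♗ ♕ ♔ ♗ ♘ ♖


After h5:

♜ ♞ ♝ ♛ ♚ ♝ ♞ ♜
♟ ♟ ♟ ♟ ♟ ♟ ♟ ·
· · · · · · · ·
· · · · · · · ♟
♙ · · · · · · ·
· · · · · · · ·
· ♙ ♙ ♙ ♙ ♙ ♙ ♙
♖ ♘ ♗ ♕ ♔ ♗ ♘ ♖


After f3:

♜ ♞ ♝ ♛ ♚ ♝ ♞ ♜
♟ ♟ ♟ ♟ ♟ ♟ ♟ ·
· · · · · · · ·
· · · · · · · ♟
♙ · · · · · · ·
· · · · · ♙ · ·
· ♙ ♙ ♙ ♙ · ♙ ♙
♖ ♘ ♗ ♕ ♔ ♗ ♘ ♖


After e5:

♜ ♞ ♝ ♛ ♚ ♝ ♞ ♜
♟ ♟ ♟ ♟ · ♟ ♟ ·
· · · · · · · ·
· · · · ♟ · · ♟
♙ · · · · · · ·
· · · · · ♙ · ·
· ♙ ♙ ♙ ♙ · ♙ ♙
♖ ♘ ♗ ♕ ♔ ♗ ♘ ♖



  a b c d e f g h
  ─────────────────
8│♜ ♞ ♝ ♛ ♚ ♝ ♞ ♜│8
7│♟ ♟ ♟ ♟ · ♟ ♟ ·│7
6│· · · · · · · ·│6
5│· · · · ♟ · · ♟│5
4│♙ · · · · · · ·│4
3│· · · · · ♙ · ·│3
2│· ♙ ♙ ♙ ♙ · ♙ ♙│2
1│♖ ♘ ♗ ♕ ♔ ♗ ♘ ♖│1
  ─────────────────
  a b c d e f g h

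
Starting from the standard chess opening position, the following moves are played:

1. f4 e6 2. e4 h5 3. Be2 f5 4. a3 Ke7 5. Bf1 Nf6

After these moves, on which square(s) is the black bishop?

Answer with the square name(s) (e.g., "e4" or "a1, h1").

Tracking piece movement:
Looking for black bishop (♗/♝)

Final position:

  a b c d e f g h
  ─────────────────
8│♜ ♞ ♝ ♛ · ♝ · ♜│8
7│♟ ♟ ♟ ♟ ♚ · ♟ ·│7
6│· · · · ♟ ♞ · ·│6
5│· · · · · ♟ · ♟│5
4│· · · · ♙ ♙ · ·│4
3│♙ · · · · · · ·│3
2│· ♙ ♙ ♙ · · ♙ ♙│2
1│♖ ♘ ♗ ♕ ♔ ♗ ♘ ♖│1
  ─────────────────
  a b c d e f g h


c8, f8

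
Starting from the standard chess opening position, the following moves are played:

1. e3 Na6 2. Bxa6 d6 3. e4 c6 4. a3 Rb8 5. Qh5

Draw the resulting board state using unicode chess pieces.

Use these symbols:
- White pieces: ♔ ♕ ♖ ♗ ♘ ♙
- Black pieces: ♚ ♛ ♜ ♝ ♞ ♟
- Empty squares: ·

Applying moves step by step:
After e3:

♜ ♞ ♝ ♛ ♚ ♝ ♞ ♜
♟ ♟ ♟ ♟ ♟ ♟ ♟ ♟
· · · · · · · ·
· · · · · · · ·
· · · · · · · ·
· · · · ♙ · · ·
♙ ♙ ♙ ♙ · ♙ ♙ ♙
♖ ♘ ♗ ♕ ♔ ♗ ♘ ♖


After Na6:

♜ · ♝ ♛ ♚ ♝ ♞ ♜
♟ ♟ ♟ ♟ ♟ ♟ ♟ ♟
♞ · · · · · · ·
· · · · · · · ·
· · · · · · · ·
· · · · ♙ · · ·
♙ ♙ ♙ ♙ · ♙ ♙ ♙
♖ ♘ ♗ ♕ ♔ ♗ ♘ ♖


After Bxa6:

♜ · ♝ ♛ ♚ ♝ ♞ ♜
♟ ♟ ♟ ♟ ♟ ♟ ♟ ♟
♗ · · · · · · ·
· · · · · · · ·
· · · · · · · ·
· · · · ♙ · · ·
♙ ♙ ♙ ♙ · ♙ ♙ ♙
♖ ♘ ♗ ♕ ♔ · ♘ ♖


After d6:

♜ · ♝ ♛ ♚ ♝ ♞ ♜
♟ ♟ ♟ · ♟ ♟ ♟ ♟
♗ · · ♟ · · · ·
· · · · · · · ·
· · · · · · · ·
· · · · ♙ · · ·
♙ ♙ ♙ ♙ · ♙ ♙ ♙
♖ ♘ ♗ ♕ ♔ · ♘ ♖


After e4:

♜ · ♝ ♛ ♚ ♝ ♞ ♜
♟ ♟ ♟ · ♟ ♟ ♟ ♟
♗ · · ♟ · · · ·
· · · · · · · ·
· · · · ♙ · · ·
· · · · · · · ·
♙ ♙ ♙ ♙ · ♙ ♙ ♙
♖ ♘ ♗ ♕ ♔ · ♘ ♖


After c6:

♜ · ♝ ♛ ♚ ♝ ♞ ♜
♟ ♟ · · ♟ ♟ ♟ ♟
♗ · ♟ ♟ · · · ·
· · · · · · · ·
· · · · ♙ · · ·
· · · · · · · ·
♙ ♙ ♙ ♙ · ♙ ♙ ♙
♖ ♘ ♗ ♕ ♔ · ♘ ♖


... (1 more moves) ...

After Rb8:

· ♜ ♝ ♛ ♚ ♝ ♞ ♜
♟ ♟ · · ♟ ♟ ♟ ♟
♗ · ♟ ♟ · · · ·
· · · · · · · ·
· · · · ♙ · · ·
♙ · · · · · · ·
· ♙ ♙ ♙ · ♙ ♙ ♙
♖ ♘ ♗ ♕ ♔ · ♘ ♖


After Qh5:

· ♜ ♝ ♛ ♚ ♝ ♞ ♜
♟ ♟ · · ♟ ♟ ♟ ♟
♗ · ♟ ♟ · · · ·
· · · · · · · ♕
· · · · ♙ · · ·
♙ · · · · · · ·
· ♙ ♙ ♙ · ♙ ♙ ♙
♖ ♘ ♗ · ♔ · ♘ ♖



  a b c d e f g h
  ─────────────────
8│· ♜ ♝ ♛ ♚ ♝ ♞ ♜│8
7│♟ ♟ · · ♟ ♟ ♟ ♟│7
6│♗ · ♟ ♟ · · · ·│6
5│· · · · · · · ♕│5
4│· · · · ♙ · · ·│4
3│♙ · · · · · · ·│3
2│· ♙ ♙ ♙ · ♙ ♙ ♙│2
1│♖ ♘ ♗ · ♔ · ♘ ♖│1
  ─────────────────
  a b c d e f g h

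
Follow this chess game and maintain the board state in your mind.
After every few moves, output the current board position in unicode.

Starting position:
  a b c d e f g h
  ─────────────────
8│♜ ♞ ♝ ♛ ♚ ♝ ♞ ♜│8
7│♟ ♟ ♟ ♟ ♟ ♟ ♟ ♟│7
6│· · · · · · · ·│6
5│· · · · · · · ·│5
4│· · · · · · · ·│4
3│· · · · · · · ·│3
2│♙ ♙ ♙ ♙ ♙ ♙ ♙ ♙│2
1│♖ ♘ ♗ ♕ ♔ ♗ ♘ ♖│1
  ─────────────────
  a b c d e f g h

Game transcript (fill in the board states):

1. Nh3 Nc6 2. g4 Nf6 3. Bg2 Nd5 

  a b c d e f g h
  ─────────────────
8│♜ · ♝ ♛ ♚ ♝ · ♜│8
7│♟ ♟ ♟ ♟ ♟ ♟ ♟ ♟│7
6│· · ♞ · · · · ·│6
5│· · · ♞ · · · ·│5
4│· · · · · · ♙ ·│4
3│· · · · · · · ♘│3
2│♙ ♙ ♙ ♙ ♙ ♙ ♗ ♙│2
1│♖ ♘ ♗ ♕ ♔ · · ♖│1
  ─────────────────
  a b c d e f g h

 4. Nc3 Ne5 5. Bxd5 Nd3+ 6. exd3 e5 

  a b c d e f g h
  ─────────────────
8│♜ · ♝ ♛ ♚ ♝ · ♜│8
7│♟ ♟ ♟ ♟ · ♟ ♟ ♟│7
6│· · · · · · · ·│6
5│· · · ♗ ♟ · · ·│5
4│· · · · · · ♙ ·│4
3│· · ♘ ♙ · · · ♘│3
2│♙ ♙ ♙ ♙ · ♙ · ♙│2
1│♖ · ♗ ♕ ♔ · · ♖│1
  ─────────────────
  a b c d e f g h

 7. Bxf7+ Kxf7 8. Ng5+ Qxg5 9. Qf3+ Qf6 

  a b c d e f g h
  ─────────────────
8│♜ · ♝ · · ♝ · ♜│8
7│♟ ♟ ♟ ♟ · ♚ ♟ ♟│7
6│· · · · · ♛ · ·│6
5│· · · · ♟ · · ·│5
4│· · · · · · ♙ ·│4
3│· · ♘ ♙ · ♕ · ·│3
2│♙ ♙ ♙ ♙ · ♙ · ♙│2
1│♖ · ♗ · ♔ · · ♖│1
  ─────────────────
  a b c d e f g h

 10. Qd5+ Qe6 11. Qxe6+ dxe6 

  a b c d e f g h
  ─────────────────
8│♜ · ♝ · · ♝ · ♜│8
7│♟ ♟ ♟ · · ♚ ♟ ♟│7
6│· · · · ♟ · · ·│6
5│· · · · ♟ · · ·│5
4│· · · · · · ♙ ·│4
3│· · ♘ ♙ · · · ·│3
2│♙ ♙ ♙ ♙ · ♙ · ♙│2
1│♖ · ♗ · ♔ · · ♖│1
  ─────────────────
  a b c d e f g h


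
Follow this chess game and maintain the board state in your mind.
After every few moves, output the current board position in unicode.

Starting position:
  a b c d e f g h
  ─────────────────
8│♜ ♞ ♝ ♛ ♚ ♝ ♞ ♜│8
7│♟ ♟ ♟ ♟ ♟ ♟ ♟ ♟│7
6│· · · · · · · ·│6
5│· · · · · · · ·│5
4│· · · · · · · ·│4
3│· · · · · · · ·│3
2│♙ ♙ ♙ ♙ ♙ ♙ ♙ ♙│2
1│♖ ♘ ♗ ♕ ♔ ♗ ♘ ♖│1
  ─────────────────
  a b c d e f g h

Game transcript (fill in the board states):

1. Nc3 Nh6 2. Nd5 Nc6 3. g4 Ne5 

  a b c d e f g h
  ─────────────────
8│♜ · ♝ ♛ ♚ ♝ · ♜│8
7│♟ ♟ ♟ ♟ ♟ ♟ ♟ ♟│7
6│· · · · · · · ♞│6
5│· · · ♘ ♞ · · ·│5
4│· · · · · · ♙ ·│4
3│· · · · · · · ·│3
2│♙ ♙ ♙ ♙ ♙ ♙ · ♙│2
1│♖ · ♗ ♕ ♔ ♗ ♘ ♖│1
  ─────────────────
  a b c d e f g h

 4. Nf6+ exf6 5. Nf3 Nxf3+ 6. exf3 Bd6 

  a b c d e f g h
  ─────────────────
8│♜ · ♝ ♛ ♚ · · ♜│8
7│♟ ♟ ♟ ♟ · ♟ ♟ ♟│7
6│· · · ♝ · ♟ · ♞│6
5│· · · · · · · ·│5
4│· · · · · · ♙ ·│4
3│· · · · · ♙ · ·│3
2│♙ ♙ ♙ ♙ · ♙ · ♙│2
1│♖ · ♗ ♕ ♔ ♗ · ♖│1
  ─────────────────
  a b c d e f g h

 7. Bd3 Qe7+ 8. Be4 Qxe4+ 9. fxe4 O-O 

  a b c d e f g h
  ─────────────────
8│♜ · ♝ · · ♜ ♚ ·│8
7│♟ ♟ ♟ ♟ · ♟ ♟ ♟│7
6│· · · ♝ · ♟ · ♞│6
5│· · · · · · · ·│5
4│· · · · ♙ · ♙ ·│4
3│· · · · · · · ·│3
2│♙ ♙ ♙ ♙ · ♙ · ♙│2
1│♖ · ♗ ♕ ♔ · · ♖│1
  ─────────────────
  a b c d e f g h

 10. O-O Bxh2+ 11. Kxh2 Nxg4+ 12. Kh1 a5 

  a b c d e f g h
  ─────────────────
8│♜ · ♝ · · ♜ ♚ ·│8
7│· ♟ ♟ ♟ · ♟ ♟ ♟│7
6│· · · · · ♟ · ·│6
5│♟ · · · · · · ·│5
4│· · · · ♙ · ♞ ·│4
3│· · · · · · · ·│3
2│♙ ♙ ♙ ♙ · ♙ · ·│2
1│♖ · ♗ ♕ · ♖ · ♔│1
  ─────────────────
  a b c d e f g h

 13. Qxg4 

  a b c d e f g h
  ─────────────────
8│♜ · ♝ · · ♜ ♚ ·│8
7│· ♟ ♟ ♟ · ♟ ♟ ♟│7
6│· · · · · ♟ · ·│6
5│♟ · · · · · · ·│5
4│· · · · ♙ · ♕ ·│4
3│· · · · · · · ·│3
2│♙ ♙ ♙ ♙ · ♙ · ·│2
1│♖ · ♗ · · ♖ · ♔│1
  ─────────────────
  a b c d e f g h


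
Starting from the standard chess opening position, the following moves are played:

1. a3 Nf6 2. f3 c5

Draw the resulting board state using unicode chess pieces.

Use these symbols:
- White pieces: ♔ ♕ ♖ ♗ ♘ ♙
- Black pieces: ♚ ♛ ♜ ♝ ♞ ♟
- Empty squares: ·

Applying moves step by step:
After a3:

♜ ♞ ♝ ♛ ♚ ♝ ♞ ♜
♟ ♟ ♟ ♟ ♟ ♟ ♟ ♟
· · · · · · · ·
· · · · · · · ·
· · · · · · · ·
♙ · · · · · · ·
· ♙ ♙ ♙ ♙ ♙ ♙ ♙
♖ ♘ ♗ ♕ ♔ ♗ ♘ ♖


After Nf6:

♜ ♞ ♝ ♛ ♚ ♝ · ♜
♟ ♟ ♟ ♟ ♟ ♟ ♟ ♟
· · · · · ♞ · ·
· · · · · · · ·
· · · · · · · ·
♙ · · · · · · ·
· ♙ ♙ ♙ ♙ ♙ ♙ ♙
♖ ♘ ♗ ♕ ♔ ♗ ♘ ♖


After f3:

♜ ♞ ♝ ♛ ♚ ♝ · ♜
♟ ♟ ♟ ♟ ♟ ♟ ♟ ♟
· · · · · ♞ · ·
· · · · · · · ·
· · · · · · · ·
♙ · · · · ♙ · ·
· ♙ ♙ ♙ ♙ · ♙ ♙
♖ ♘ ♗ ♕ ♔ ♗ ♘ ♖


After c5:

♜ ♞ ♝ ♛ ♚ ♝ · ♜
♟ ♟ · ♟ ♟ ♟ ♟ ♟
· · · · · ♞ · ·
· · ♟ · · · · ·
· · · · · · · ·
♙ · · · · ♙ · ·
· ♙ ♙ ♙ ♙ · ♙ ♙
♖ ♘ ♗ ♕ ♔ ♗ ♘ ♖



  a b c d e f g h
  ─────────────────
8│♜ ♞ ♝ ♛ ♚ ♝ · ♜│8
7│♟ ♟ · ♟ ♟ ♟ ♟ ♟│7
6│· · · · · ♞ · ·│6
5│· · ♟ · · · · ·│5
4│· · · · · · · ·│4
3│♙ · · · · ♙ · ·│3
2│· ♙ ♙ ♙ ♙ · ♙ ♙│2
1│♖ ♘ ♗ ♕ ♔ ♗ ♘ ♖│1
  ─────────────────
  a b c d e f g h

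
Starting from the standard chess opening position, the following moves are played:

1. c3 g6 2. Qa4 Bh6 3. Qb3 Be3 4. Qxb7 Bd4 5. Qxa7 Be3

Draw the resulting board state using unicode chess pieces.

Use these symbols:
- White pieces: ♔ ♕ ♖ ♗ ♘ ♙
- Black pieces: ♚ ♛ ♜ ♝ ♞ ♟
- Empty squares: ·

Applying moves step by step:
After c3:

♜ ♞ ♝ ♛ ♚ ♝ ♞ ♜
♟ ♟ ♟ ♟ ♟ ♟ ♟ ♟
· · · · · · · ·
· · · · · · · ·
· · · · · · · ·
· · ♙ · · · · ·
♙ ♙ · ♙ ♙ ♙ ♙ ♙
♖ ♘ ♗ ♕ ♔ ♗ ♘ ♖


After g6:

♜ ♞ ♝ ♛ ♚ ♝ ♞ ♜
♟ ♟ ♟ ♟ ♟ ♟ · ♟
· · · · · · ♟ ·
· · · · · · · ·
· · · · · · · ·
· · ♙ · · · · ·
♙ ♙ · ♙ ♙ ♙ ♙ ♙
♖ ♘ ♗ ♕ ♔ ♗ ♘ ♖


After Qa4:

♜ ♞ ♝ ♛ ♚ ♝ ♞ ♜
♟ ♟ ♟ ♟ ♟ ♟ · ♟
· · · · · · ♟ ·
· · · · · · · ·
♕ · · · · · · ·
· · ♙ · · · · ·
♙ ♙ · ♙ ♙ ♙ ♙ ♙
♖ ♘ ♗ · ♔ ♗ ♘ ♖


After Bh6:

♜ ♞ ♝ ♛ ♚ · ♞ ♜
♟ ♟ ♟ ♟ ♟ ♟ · ♟
· · · · · · ♟ ♝
· · · · · · · ·
♕ · · · · · · ·
· · ♙ · · · · ·
♙ ♙ · ♙ ♙ ♙ ♙ ♙
♖ ♘ ♗ · ♔ ♗ ♘ ♖


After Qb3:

♜ ♞ ♝ ♛ ♚ · ♞ ♜
♟ ♟ ♟ ♟ ♟ ♟ · ♟
· · · · · · ♟ ♝
· · · · · · · ·
· · · · · · · ·
· ♕ ♙ · · · · ·
♙ ♙ · ♙ ♙ ♙ ♙ ♙
♖ ♘ ♗ · ♔ ♗ ♘ ♖


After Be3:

♜ ♞ ♝ ♛ ♚ · ♞ ♜
♟ ♟ ♟ ♟ ♟ ♟ · ♟
· · · · · · ♟ ·
· · · · · · · ·
· · · · · · · ·
· ♕ ♙ · ♝ · · ·
♙ ♙ · ♙ ♙ ♙ ♙ ♙
♖ ♘ ♗ · ♔ ♗ ♘ ♖


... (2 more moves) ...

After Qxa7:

♜ ♞ ♝ ♛ ♚ · ♞ ♜
♕ · ♟ ♟ ♟ ♟ · ♟
· · · · · · ♟ ·
· · · · · · · ·
· · · ♝ · · · ·
· · ♙ · · · · ·
♙ ♙ · ♙ ♙ ♙ ♙ ♙
♖ ♘ ♗ · ♔ ♗ ♘ ♖


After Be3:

♜ ♞ ♝ ♛ ♚ · ♞ ♜
♕ · ♟ ♟ ♟ ♟ · ♟
· · · · · · ♟ ·
· · · · · · · ·
· · · · · · · ·
· · ♙ · ♝ · · ·
♙ ♙ · ♙ ♙ ♙ ♙ ♙
♖ ♘ ♗ · ♔ ♗ ♘ ♖



  a b c d e f g h
  ─────────────────
8│♜ ♞ ♝ ♛ ♚ · ♞ ♜│8
7│♕ · ♟ ♟ ♟ ♟ · ♟│7
6│· · · · · · ♟ ·│6
5│· · · · · · · ·│5
4│· · · · · · · ·│4
3│· · ♙ · ♝ · · ·│3
2│♙ ♙ · ♙ ♙ ♙ ♙ ♙│2
1│♖ ♘ ♗ · ♔ ♗ ♘ ♖│1
  ─────────────────
  a b c d e f g h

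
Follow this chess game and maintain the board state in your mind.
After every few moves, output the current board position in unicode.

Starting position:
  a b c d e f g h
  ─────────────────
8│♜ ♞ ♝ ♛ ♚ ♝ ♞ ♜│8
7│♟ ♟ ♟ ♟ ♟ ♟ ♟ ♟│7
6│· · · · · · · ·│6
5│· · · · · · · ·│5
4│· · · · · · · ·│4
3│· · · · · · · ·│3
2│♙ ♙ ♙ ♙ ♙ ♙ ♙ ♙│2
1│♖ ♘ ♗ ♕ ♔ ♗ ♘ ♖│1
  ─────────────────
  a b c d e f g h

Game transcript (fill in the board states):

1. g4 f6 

  a b c d e f g h
  ─────────────────
8│♜ ♞ ♝ ♛ ♚ ♝ ♞ ♜│8
7│♟ ♟ ♟ ♟ ♟ · ♟ ♟│7
6│· · · · · ♟ · ·│6
5│· · · · · · · ·│5
4│· · · · · · ♙ ·│4
3│· · · · · · · ·│3
2│♙ ♙ ♙ ♙ ♙ ♙ · ♙│2
1│♖ ♘ ♗ ♕ ♔ ♗ ♘ ♖│1
  ─────────────────
  a b c d e f g h

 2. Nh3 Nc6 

  a b c d e f g h
  ─────────────────
8│♜ · ♝ ♛ ♚ ♝ ♞ ♜│8
7│♟ ♟ ♟ ♟ ♟ · ♟ ♟│7
6│· · ♞ · · ♟ · ·│6
5│· · · · · · · ·│5
4│· · · · · · ♙ ·│4
3│· · · · · · · ♘│3
2│♙ ♙ ♙ ♙ ♙ ♙ · ♙│2
1│♖ ♘ ♗ ♕ ♔ ♗ · ♖│1
  ─────────────────
  a b c d e f g h

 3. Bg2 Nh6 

  a b c d e f g h
  ─────────────────
8│♜ · ♝ ♛ ♚ ♝ · ♜│8
7│♟ ♟ ♟ ♟ ♟ · ♟ ♟│7
6│· · ♞ · · ♟ · ♞│6
5│· · · · · · · ·│5
4│· · · · · · ♙ ·│4
3│· · · · · · · ♘│3
2│♙ ♙ ♙ ♙ ♙ ♙ ♗ ♙│2
1│♖ ♘ ♗ ♕ ♔ · · ♖│1
  ─────────────────
  a b c d e f g h

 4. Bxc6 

  a b c d e f g h
  ─────────────────
8│♜ · ♝ ♛ ♚ ♝ · ♜│8
7│♟ ♟ ♟ ♟ ♟ · ♟ ♟│7
6│· · ♗ · · ♟ · ♞│6
5│· · · · · · · ·│5
4│· · · · · · ♙ ·│4
3│· · · · · · · ♘│3
2│♙ ♙ ♙ ♙ ♙ ♙ · ♙│2
1│♖ ♘ ♗ ♕ ♔ · · ♖│1
  ─────────────────
  a b c d e f g h


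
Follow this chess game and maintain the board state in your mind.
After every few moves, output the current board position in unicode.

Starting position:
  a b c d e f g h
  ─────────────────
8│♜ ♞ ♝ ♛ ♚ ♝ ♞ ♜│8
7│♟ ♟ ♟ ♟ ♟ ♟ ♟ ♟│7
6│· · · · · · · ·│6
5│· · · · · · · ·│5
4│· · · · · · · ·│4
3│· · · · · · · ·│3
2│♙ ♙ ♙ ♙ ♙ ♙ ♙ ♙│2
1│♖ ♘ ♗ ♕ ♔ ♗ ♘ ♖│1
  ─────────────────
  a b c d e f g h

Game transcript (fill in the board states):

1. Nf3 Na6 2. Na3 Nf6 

  a b c d e f g h
  ─────────────────
8│♜ · ♝ ♛ ♚ ♝ · ♜│8
7│♟ ♟ ♟ ♟ ♟ ♟ ♟ ♟│7
6│♞ · · · · ♞ · ·│6
5│· · · · · · · ·│5
4│· · · · · · · ·│4
3│♘ · · · · ♘ · ·│3
2│♙ ♙ ♙ ♙ ♙ ♙ ♙ ♙│2
1│♖ · ♗ ♕ ♔ ♗ · ♖│1
  ─────────────────
  a b c d e f g h

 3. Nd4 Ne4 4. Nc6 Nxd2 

  a b c d e f g h
  ─────────────────
8│♜ · ♝ ♛ ♚ ♝ · ♜│8
7│♟ ♟ ♟ ♟ ♟ ♟ ♟ ♟│7
6│♞ · ♘ · · · · ·│6
5│· · · · · · · ·│5
4│· · · · · · · ·│4
3│♘ · · · · · · ·│3
2│♙ ♙ ♙ ♞ ♙ ♙ ♙ ♙│2
1│♖ · ♗ ♕ ♔ ♗ · ♖│1
  ─────────────────
  a b c d e f g h

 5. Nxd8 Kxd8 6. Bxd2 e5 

  a b c d e f g h
  ─────────────────
8│♜ · ♝ ♚ · ♝ · ♜│8
7│♟ ♟ ♟ ♟ · ♟ ♟ ♟│7
6│♞ · · · · · · ·│6
5│· · · · ♟ · · ·│5
4│· · · · · · · ·│4
3│♘ · · · · · · ·│3
2│♙ ♙ ♙ ♗ ♙ ♙ ♙ ♙│2
1│♖ · · ♕ ♔ ♗ · ♖│1
  ─────────────────
  a b c d e f g h

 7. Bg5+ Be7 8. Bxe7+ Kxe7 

  a b c d e f g h
  ─────────────────
8│♜ · ♝ · · · · ♜│8
7│♟ ♟ ♟ ♟ ♚ ♟ ♟ ♟│7
6│♞ · · · · · · ·│6
5│· · · · ♟ · · ·│5
4│· · · · · · · ·│4
3│♘ · · · · · · ·│3
2│♙ ♙ ♙ · ♙ ♙ ♙ ♙│2
1│♖ · · ♕ ♔ ♗ · ♖│1
  ─────────────────
  a b c d e f g h

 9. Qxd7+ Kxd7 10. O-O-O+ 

  a b c d e f g h
  ─────────────────
8│♜ · ♝ · · · · ♜│8
7│♟ ♟ ♟ ♚ · ♟ ♟ ♟│7
6│♞ · · · · · · ·│6
5│· · · · ♟ · · ·│5
4│· · · · · · · ·│4
3│♘ · · · · · · ·│3
2│♙ ♙ ♙ · ♙ ♙ ♙ ♙│2
1│· · ♔ ♖ · ♗ · ♖│1
  ─────────────────
  a b c d e f g h


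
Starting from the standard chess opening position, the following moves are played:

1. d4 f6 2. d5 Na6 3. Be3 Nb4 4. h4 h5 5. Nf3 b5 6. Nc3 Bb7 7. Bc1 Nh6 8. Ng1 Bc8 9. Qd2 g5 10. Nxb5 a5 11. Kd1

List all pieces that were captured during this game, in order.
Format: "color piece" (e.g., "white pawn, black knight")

Tracking captures:
  Nxb5: captured black pawn

black pawn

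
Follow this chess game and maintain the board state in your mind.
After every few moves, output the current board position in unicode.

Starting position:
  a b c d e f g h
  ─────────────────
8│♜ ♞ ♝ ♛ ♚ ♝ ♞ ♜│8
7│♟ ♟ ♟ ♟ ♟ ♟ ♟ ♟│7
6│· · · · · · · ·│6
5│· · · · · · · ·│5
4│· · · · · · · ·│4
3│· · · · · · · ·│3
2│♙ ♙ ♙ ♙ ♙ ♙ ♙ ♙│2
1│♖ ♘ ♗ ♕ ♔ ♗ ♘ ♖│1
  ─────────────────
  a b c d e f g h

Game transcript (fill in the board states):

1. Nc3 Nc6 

  a b c d e f g h
  ─────────────────
8│♜ · ♝ ♛ ♚ ♝ ♞ ♜│8
7│♟ ♟ ♟ ♟ ♟ ♟ ♟ ♟│7
6│· · ♞ · · · · ·│6
5│· · · · · · · ·│5
4│· · · · · · · ·│4
3│· · ♘ · · · · ·│3
2│♙ ♙ ♙ ♙ ♙ ♙ ♙ ♙│2
1│♖ · ♗ ♕ ♔ ♗ ♘ ♖│1
  ─────────────────
  a b c d e f g h

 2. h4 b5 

  a b c d e f g h
  ─────────────────
8│♜ · ♝ ♛ ♚ ♝ ♞ ♜│8
7│♟ · ♟ ♟ ♟ ♟ ♟ ♟│7
6│· · ♞ · · · · ·│6
5│· ♟ · · · · · ·│5
4│· · · · · · · ♙│4
3│· · ♘ · · · · ·│3
2│♙ ♙ ♙ ♙ ♙ ♙ ♙ ·│2
1│♖ · ♗ ♕ ♔ ♗ ♘ ♖│1
  ─────────────────
  a b c d e f g h

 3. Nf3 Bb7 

  a b c d e f g h
  ─────────────────
8│♜ · · ♛ ♚ ♝ ♞ ♜│8
7│♟ ♝ ♟ ♟ ♟ ♟ ♟ ♟│7
6│· · ♞ · · · · ·│6
5│· ♟ · · · · · ·│5
4│· · · · · · · ♙│4
3│· · ♘ · · ♘ · ·│3
2│♙ ♙ ♙ ♙ ♙ ♙ ♙ ·│2
1│♖ · ♗ ♕ ♔ ♗ · ♖│1
  ─────────────────
  a b c d e f g h

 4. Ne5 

  a b c d e f g h
  ─────────────────
8│♜ · · ♛ ♚ ♝ ♞ ♜│8
7│♟ ♝ ♟ ♟ ♟ ♟ ♟ ♟│7
6│· · ♞ · · · · ·│6
5│· ♟ · · ♘ · · ·│5
4│· · · · · · · ♙│4
3│· · ♘ · · · · ·│3
2│♙ ♙ ♙ ♙ ♙ ♙ ♙ ·│2
1│♖ · ♗ ♕ ♔ ♗ · ♖│1
  ─────────────────
  a b c d e f g h


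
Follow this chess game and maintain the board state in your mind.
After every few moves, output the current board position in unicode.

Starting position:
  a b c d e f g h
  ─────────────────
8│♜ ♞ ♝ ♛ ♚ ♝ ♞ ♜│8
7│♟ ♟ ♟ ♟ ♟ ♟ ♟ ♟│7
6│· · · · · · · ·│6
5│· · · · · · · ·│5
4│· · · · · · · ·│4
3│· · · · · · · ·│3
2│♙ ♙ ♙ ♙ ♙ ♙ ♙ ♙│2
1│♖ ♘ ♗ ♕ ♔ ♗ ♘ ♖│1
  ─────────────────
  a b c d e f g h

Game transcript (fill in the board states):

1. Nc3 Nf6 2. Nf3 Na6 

  a b c d e f g h
  ─────────────────
8│♜ · ♝ ♛ ♚ ♝ · ♜│8
7│♟ ♟ ♟ ♟ ♟ ♟ ♟ ♟│7
6│♞ · · · · ♞ · ·│6
5│· · · · · · · ·│5
4│· · · · · · · ·│4
3│· · ♘ · · ♘ · ·│3
2│♙ ♙ ♙ ♙ ♙ ♙ ♙ ♙│2
1│♖ · ♗ ♕ ♔ ♗ · ♖│1
  ─────────────────
  a b c d e f g h

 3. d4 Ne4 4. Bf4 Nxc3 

  a b c d e f g h
  ─────────────────
8│♜ · ♝ ♛ ♚ ♝ · ♜│8
7│♟ ♟ ♟ ♟ ♟ ♟ ♟ ♟│7
6│♞ · · · · · · ·│6
5│· · · · · · · ·│5
4│· · · ♙ · ♗ · ·│4
3│· · ♞ · · ♘ · ·│3
2│♙ ♙ ♙ · ♙ ♙ ♙ ♙│2
1│♖ · · ♕ ♔ ♗ · ♖│1
  ─────────────────
  a b c d e f g h

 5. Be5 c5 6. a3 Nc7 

  a b c d e f g h
  ─────────────────
8│♜ · ♝ ♛ ♚ ♝ · ♜│8
7│♟ ♟ ♞ ♟ ♟ ♟ ♟ ♟│7
6│· · · · · · · ·│6
5│· · ♟ · ♗ · · ·│5
4│· · · ♙ · · · ·│4
3│♙ · ♞ · · ♘ · ·│3
2│· ♙ ♙ · ♙ ♙ ♙ ♙│2
1│♖ · · ♕ ♔ ♗ · ♖│1
  ─────────────────
  a b c d e f g h

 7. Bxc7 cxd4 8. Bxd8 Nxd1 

  a b c d e f g h
  ─────────────────
8│♜ · ♝ ♗ ♚ ♝ · ♜│8
7│♟ ♟ · ♟ ♟ ♟ ♟ ♟│7
6│· · · · · · · ·│6
5│· · · · · · · ·│5
4│· · · ♟ · · · ·│4
3│♙ · · · · ♘ · ·│3
2│· ♙ ♙ · ♙ ♙ ♙ ♙│2
1│♖ · · ♞ ♔ ♗ · ♖│1
  ─────────────────
  a b c d e f g h

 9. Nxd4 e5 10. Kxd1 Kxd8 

  a b c d e f g h
  ─────────────────
8│♜ · ♝ ♚ · ♝ · ♜│8
7│♟ ♟ · ♟ · ♟ ♟ ♟│7
6│· · · · · · · ·│6
5│· · · · ♟ · · ·│5
4│· · · ♘ · · · ·│4
3│♙ · · · · · · ·│3
2│· ♙ ♙ · ♙ ♙ ♙ ♙│2
1│♖ · · ♔ · ♗ · ♖│1
  ─────────────────
  a b c d e f g h

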